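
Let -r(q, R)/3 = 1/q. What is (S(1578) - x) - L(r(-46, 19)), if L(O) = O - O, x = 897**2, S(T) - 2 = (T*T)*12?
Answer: 29076401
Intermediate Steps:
S(T) = 2 + 12*T**2 (S(T) = 2 + (T*T)*12 = 2 + T**2*12 = 2 + 12*T**2)
r(q, R) = -3/q
x = 804609
L(O) = 0
(S(1578) - x) - L(r(-46, 19)) = ((2 + 12*1578**2) - 1*804609) - 1*0 = ((2 + 12*2490084) - 804609) + 0 = ((2 + 29881008) - 804609) + 0 = (29881010 - 804609) + 0 = 29076401 + 0 = 29076401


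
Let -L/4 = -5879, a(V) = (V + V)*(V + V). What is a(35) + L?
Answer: 28416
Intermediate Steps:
a(V) = 4*V² (a(V) = (2*V)*(2*V) = 4*V²)
L = 23516 (L = -4*(-5879) = 23516)
a(35) + L = 4*35² + 23516 = 4*1225 + 23516 = 4900 + 23516 = 28416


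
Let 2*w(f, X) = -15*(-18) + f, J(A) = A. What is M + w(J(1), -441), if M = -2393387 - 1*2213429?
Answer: -9213361/2 ≈ -4.6067e+6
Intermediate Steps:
M = -4606816 (M = -2393387 - 2213429 = -4606816)
w(f, X) = 135 + f/2 (w(f, X) = (-15*(-18) + f)/2 = (270 + f)/2 = 135 + f/2)
M + w(J(1), -441) = -4606816 + (135 + (½)*1) = -4606816 + (135 + ½) = -4606816 + 271/2 = -9213361/2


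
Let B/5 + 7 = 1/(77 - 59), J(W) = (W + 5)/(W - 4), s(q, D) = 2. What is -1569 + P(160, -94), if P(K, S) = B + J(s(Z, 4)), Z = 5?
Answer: -14465/9 ≈ -1607.2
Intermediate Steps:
J(W) = (5 + W)/(-4 + W)
B = -625/18 (B = -35 + 5/(77 - 59) = -35 + 5/18 = -625/18 ≈ -34.722)
P(K, S) = -344/9 (P(K, S) = -625/18 + (5 + 2)/(-4 + 2) = -625/18 + 7/(-2) = -625/18 - ½*7 = -625/18 - 7/2 = -344/9)
-1569 + P(160, -94) = -1569 - 344/9 = -14465/9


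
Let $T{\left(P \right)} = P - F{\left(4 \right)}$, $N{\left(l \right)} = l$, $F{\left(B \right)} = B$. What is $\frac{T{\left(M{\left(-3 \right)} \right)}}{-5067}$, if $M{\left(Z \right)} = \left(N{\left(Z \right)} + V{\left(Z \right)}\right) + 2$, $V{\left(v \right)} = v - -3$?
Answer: $\frac{5}{5067} \approx 0.00098678$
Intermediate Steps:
$V{\left(v \right)} = 3 + v$ ($V{\left(v \right)} = v + 3 = 3 + v$)
$M{\left(Z \right)} = 5 + 2 Z$ ($M{\left(Z \right)} = \left(Z + \left(3 + Z\right)\right) + 2 = \left(3 + 2 Z\right) + 2 = 5 + 2 Z$)
$T{\left(P \right)} = -4 + P$ ($T{\left(P \right)} = P - 4 = -4 + P$)
$\frac{T{\left(M{\left(-3 \right)} \right)}}{-5067} = \frac{-4 + \left(5 + 2 \left(-3\right)\right)}{-5067} = \left(-4 + \left(5 - 6\right)\right) \left(- \frac{1}{5067}\right) = \left(-4 - 1\right) \left(- \frac{1}{5067}\right) = \left(-5\right) \left(- \frac{1}{5067}\right) = \frac{5}{5067}$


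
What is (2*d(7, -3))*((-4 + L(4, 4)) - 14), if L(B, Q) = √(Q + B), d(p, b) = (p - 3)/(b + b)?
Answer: 24 - 8*√2/3 ≈ 20.229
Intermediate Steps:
d(p, b) = (-3 + p)/(2*b) (d(p, b) = (-3 + p)/((2*b)) = (-3 + p)*(1/(2*b)) = (-3 + p)/(2*b))
L(B, Q) = √(B + Q)
(2*d(7, -3))*((-4 + L(4, 4)) - 14) = (2*((½)*(-3 + 7)/(-3)))*((-4 + √(4 + 4)) - 14) = (2*((½)*(-⅓)*4))*((-4 + √8) - 14) = (2*(-⅔))*((-4 + 2*√2) - 14) = -4*(-18 + 2*√2)/3 = 24 - 8*√2/3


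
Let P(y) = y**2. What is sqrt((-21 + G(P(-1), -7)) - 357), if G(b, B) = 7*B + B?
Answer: I*sqrt(434) ≈ 20.833*I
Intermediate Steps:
G(b, B) = 8*B
sqrt((-21 + G(P(-1), -7)) - 357) = sqrt((-21 + 8*(-7)) - 357) = sqrt((-21 - 56) - 357) = sqrt(-77 - 357) = sqrt(-434) = I*sqrt(434)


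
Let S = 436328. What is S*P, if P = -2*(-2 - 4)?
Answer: 5235936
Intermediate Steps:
P = 12 (P = -2*(-6) = 12)
S*P = 436328*12 = 5235936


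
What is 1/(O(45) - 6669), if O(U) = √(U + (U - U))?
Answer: -741/4941724 - √5/14825172 ≈ -0.00015010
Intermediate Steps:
O(U) = √U (O(U) = √(U + 0) = √U)
1/(O(45) - 6669) = 1/(√45 - 6669) = 1/(3*√5 - 6669) = 1/(-6669 + 3*√5)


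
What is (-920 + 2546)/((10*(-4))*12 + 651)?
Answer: 542/57 ≈ 9.5088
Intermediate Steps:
(-920 + 2546)/((10*(-4))*12 + 651) = 1626/(-40*12 + 651) = 1626/(-480 + 651) = 1626/171 = 1626*(1/171) = 542/57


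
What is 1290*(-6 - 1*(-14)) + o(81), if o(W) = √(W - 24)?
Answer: 10320 + √57 ≈ 10328.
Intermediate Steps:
o(W) = √(-24 + W)
1290*(-6 - 1*(-14)) + o(81) = 1290*(-6 - 1*(-14)) + √(-24 + 81) = 1290*(-6 + 14) + √57 = 1290*8 + √57 = 10320 + √57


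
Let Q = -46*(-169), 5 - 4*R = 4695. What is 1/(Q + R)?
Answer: 2/13203 ≈ 0.00015148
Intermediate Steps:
R = -2345/2 (R = 5/4 - 1/4*4695 = 5/4 - 4695/4 = -2345/2 ≈ -1172.5)
Q = 7774
1/(Q + R) = 1/(7774 - 2345/2) = 1/(13203/2) = 2/13203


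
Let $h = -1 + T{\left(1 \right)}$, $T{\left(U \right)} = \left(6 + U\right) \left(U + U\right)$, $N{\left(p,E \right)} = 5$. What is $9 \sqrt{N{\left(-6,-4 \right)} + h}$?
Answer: $27 \sqrt{2} \approx 38.184$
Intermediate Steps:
$T{\left(U \right)} = 2 U \left(6 + U\right)$ ($T{\left(U \right)} = \left(6 + U\right) 2 U = 2 U \left(6 + U\right)$)
$h = 13$ ($h = -1 + 2 \cdot 1 \left(6 + 1\right) = -1 + 2 \cdot 1 \cdot 7 = -1 + 14 = 13$)
$9 \sqrt{N{\left(-6,-4 \right)} + h} = 9 \sqrt{5 + 13} = 9 \sqrt{18} = 9 \cdot 3 \sqrt{2} = 27 \sqrt{2}$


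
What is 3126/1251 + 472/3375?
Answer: 1237858/469125 ≈ 2.6387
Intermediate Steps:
3126/1251 + 472/3375 = 3126*(1/1251) + 472*(1/3375) = 1042/417 + 472/3375 = 1237858/469125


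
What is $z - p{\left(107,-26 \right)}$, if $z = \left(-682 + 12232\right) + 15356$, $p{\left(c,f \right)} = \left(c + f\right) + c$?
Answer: $26718$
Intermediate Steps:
$p{\left(c,f \right)} = f + 2 c$
$z = 26906$ ($z = 11550 + 15356 = 26906$)
$z - p{\left(107,-26 \right)} = 26906 - \left(-26 + 2 \cdot 107\right) = 26906 - \left(-26 + 214\right) = 26906 - 188 = 26718$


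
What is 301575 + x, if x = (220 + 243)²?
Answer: 515944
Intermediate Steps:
x = 214369 (x = 463² = 214369)
301575 + x = 301575 + 214369 = 515944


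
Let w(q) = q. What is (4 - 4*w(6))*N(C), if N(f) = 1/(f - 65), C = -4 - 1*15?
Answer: 5/21 ≈ 0.23810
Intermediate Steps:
C = -19 (C = -4 - 15 = -19)
N(f) = 1/(-65 + f)
(4 - 4*w(6))*N(C) = (4 - 4*6)/(-65 - 19) = (4 - 24)/(-84) = -20*(-1/84) = 5/21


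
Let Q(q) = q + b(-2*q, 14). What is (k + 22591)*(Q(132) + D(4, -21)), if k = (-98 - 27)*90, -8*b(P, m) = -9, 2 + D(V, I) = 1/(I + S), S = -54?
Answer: 892162447/600 ≈ 1.4869e+6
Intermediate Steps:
D(V, I) = -2 + 1/(-54 + I) (D(V, I) = -2 + 1/(I - 54) = -2 + 1/(-54 + I))
b(P, m) = 9/8 (b(P, m) = -1/8*(-9) = 9/8)
k = -11250 (k = -125*90 = -11250)
Q(q) = 9/8 + q (Q(q) = q + 9/8 = 9/8 + q)
(k + 22591)*(Q(132) + D(4, -21)) = (-11250 + 22591)*((9/8 + 132) + (109 - 2*(-21))/(-54 - 21)) = 11341*(1065/8 + (109 + 42)/(-75)) = 11341*(1065/8 - 1/75*151) = 11341*(1065/8 - 151/75) = 11341*(78667/600) = 892162447/600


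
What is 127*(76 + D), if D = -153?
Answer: -9779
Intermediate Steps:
127*(76 + D) = 127*(76 - 153) = 127*(-77) = -9779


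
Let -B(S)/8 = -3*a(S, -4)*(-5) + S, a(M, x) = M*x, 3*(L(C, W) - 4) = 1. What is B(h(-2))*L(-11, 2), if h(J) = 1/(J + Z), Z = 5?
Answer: 6136/9 ≈ 681.78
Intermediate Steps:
L(C, W) = 13/3 (L(C, W) = 4 + (⅓)*1 = 4 + ⅓ = 13/3)
h(J) = 1/(5 + J) (h(J) = 1/(J + 5) = 1/(5 + J))
B(S) = 472*S (B(S) = -8*(-3*S*(-4)*(-5) + S) = -8*(-3*(-4*S)*(-5) + S) = -8*(-60*S + S) = -(-472)*S = 472*S)
B(h(-2))*L(-11, 2) = (472/(5 - 2))*(13/3) = (472/3)*(13/3) = 6136/9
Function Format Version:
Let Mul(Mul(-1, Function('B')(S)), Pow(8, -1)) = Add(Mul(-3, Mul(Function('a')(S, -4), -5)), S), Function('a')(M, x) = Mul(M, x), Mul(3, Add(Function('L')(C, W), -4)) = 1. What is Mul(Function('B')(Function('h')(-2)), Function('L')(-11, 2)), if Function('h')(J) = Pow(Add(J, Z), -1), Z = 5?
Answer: Rational(6136, 9) ≈ 681.78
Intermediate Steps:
Function('L')(C, W) = Rational(13, 3) (Function('L')(C, W) = Add(4, Mul(Rational(1, 3), 1)) = Add(4, Rational(1, 3)) = Rational(13, 3))
Function('h')(J) = Pow(Add(5, J), -1) (Function('h')(J) = Pow(Add(J, 5), -1) = Pow(Add(5, J), -1))
Function('B')(S) = Mul(472, S) (Function('B')(S) = Mul(-8, Add(Mul(-3, Mul(Mul(S, -4), -5)), S)) = Mul(-8, Add(Mul(-3, Mul(Mul(-4, S), -5)), S)) = Mul(-8, Add(Mul(-3, Mul(20, S)), S)) = Mul(-8, Add(Mul(-60, S), S)) = Mul(-8, Mul(-59, S)) = Mul(472, S))
Mul(Function('B')(Function('h')(-2)), Function('L')(-11, 2)) = Mul(Mul(472, Pow(Add(5, -2), -1)), Rational(13, 3)) = Mul(Mul(472, Pow(3, -1)), Rational(13, 3)) = Mul(Mul(472, Rational(1, 3)), Rational(13, 3)) = Mul(Rational(472, 3), Rational(13, 3)) = Rational(6136, 9)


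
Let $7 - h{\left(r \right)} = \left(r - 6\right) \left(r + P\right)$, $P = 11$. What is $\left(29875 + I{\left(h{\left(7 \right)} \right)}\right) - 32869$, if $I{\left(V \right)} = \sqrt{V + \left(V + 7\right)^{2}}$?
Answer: $-2994 + \sqrt{5} \approx -2991.8$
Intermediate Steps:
$h{\left(r \right)} = 7 - \left(-6 + r\right) \left(11 + r\right)$ ($h{\left(r \right)} = 7 - \left(r - 6\right) \left(r + 11\right) = 7 - \left(-6 + r\right) \left(11 + r\right)$)
$I{\left(V \right)} = \sqrt{V + \left(7 + V\right)^{2}}$
$\left(29875 + I{\left(h{\left(7 \right)} \right)}\right) - 32869 = \left(29875 + \sqrt{\left(73 - 7^{2} - 35\right) + \left(7 - 11\right)^{2}}\right) - 32869 = \left(29875 + \sqrt{\left(73 - 49 - 35\right) + \left(7 - 11\right)^{2}}\right) - 32869 = \left(29875 + \sqrt{-11 + \left(7 - 11\right)^{2}}\right) - 32869 = \left(29875 + \sqrt{-11 + \left(-4\right)^{2}}\right) - 32869 = \left(29875 + \sqrt{-11 + 16}\right) - 32869 = \left(29875 + \sqrt{5}\right) - 32869 = -2994 + \sqrt{5}$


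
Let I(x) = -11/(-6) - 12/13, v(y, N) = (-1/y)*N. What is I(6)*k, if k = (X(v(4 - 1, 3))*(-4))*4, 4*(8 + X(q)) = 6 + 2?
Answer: 1136/13 ≈ 87.385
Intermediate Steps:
v(y, N) = -N/y
X(q) = -6 (X(q) = -8 + (6 + 2)/4 = -8 + (¼)*8 = -8 + 2 = -6)
I(x) = 71/78 (I(x) = -11*(-⅙) - 12*1/13 = 11/6 - 12/13 = 71/78)
k = 96 (k = -6*(-4)*4 = 24*4 = 96)
I(6)*k = (71/78)*96 = 1136/13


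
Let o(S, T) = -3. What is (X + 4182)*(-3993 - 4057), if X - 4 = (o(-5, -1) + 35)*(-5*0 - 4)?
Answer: -32666900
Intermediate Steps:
X = -124 (X = 4 + (-3 + 35)*(-5*0 - 4) = 4 + 32*(0 - 4) = 4 + 32*(-4) = 4 - 128 = -124)
(X + 4182)*(-3993 - 4057) = (-124 + 4182)*(-3993 - 4057) = 4058*(-8050) = -32666900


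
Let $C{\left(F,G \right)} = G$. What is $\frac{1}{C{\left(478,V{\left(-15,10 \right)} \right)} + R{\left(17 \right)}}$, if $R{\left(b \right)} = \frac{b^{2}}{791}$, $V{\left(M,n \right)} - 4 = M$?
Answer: $- \frac{791}{8412} \approx -0.094032$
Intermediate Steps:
$V{\left(M,n \right)} = 4 + M$
$R{\left(b \right)} = \frac{b^{2}}{791}$ ($R{\left(b \right)} = b^{2} \cdot \frac{1}{791} = \frac{b^{2}}{791}$)
$\frac{1}{C{\left(478,V{\left(-15,10 \right)} \right)} + R{\left(17 \right)}} = \frac{1}{\left(4 - 15\right) + \frac{17^{2}}{791}} = \frac{1}{-11 + \frac{1}{791} \cdot 289} = \frac{1}{-11 + \frac{289}{791}} = \frac{1}{- \frac{8412}{791}} = - \frac{791}{8412}$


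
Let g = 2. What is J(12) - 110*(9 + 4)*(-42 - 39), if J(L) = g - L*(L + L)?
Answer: 115544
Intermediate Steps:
J(L) = 2 - 2*L² (J(L) = 2 - L*(L + L) = 2 - L*2*L = 2 - 2*L²)
J(12) - 110*(9 + 4)*(-42 - 39) = (2 - 2*12²) - 110*(9 + 4)*(-42 - 39) = (2 - 2*144) - 1430*(-81) = (2 - 288) - 110*(-1053) = -286 + 115830 = 115544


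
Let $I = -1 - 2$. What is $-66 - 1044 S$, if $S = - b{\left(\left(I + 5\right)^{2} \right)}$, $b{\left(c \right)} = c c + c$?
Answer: $20814$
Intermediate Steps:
$I = -3$
$b{\left(c \right)} = c + c^{2}$ ($b{\left(c \right)} = c^{2} + c = c + c^{2}$)
$S = -20$ ($S = - \left(-3 + 5\right)^{2} \left(1 + \left(-3 + 5\right)^{2}\right) = - 2^{2} \left(1 + 2^{2}\right) = - 4 \left(1 + 4\right) = - 4 \cdot 5 = \left(-1\right) 20 = -20$)
$-66 - 1044 S = -66 - -20880 = -66 + 20880 = 20814$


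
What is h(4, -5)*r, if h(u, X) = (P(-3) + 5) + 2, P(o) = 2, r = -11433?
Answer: -102897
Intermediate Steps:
h(u, X) = 9 (h(u, X) = (2 + 5) + 2 = 7 + 2 = 9)
h(4, -5)*r = 9*(-11433) = -102897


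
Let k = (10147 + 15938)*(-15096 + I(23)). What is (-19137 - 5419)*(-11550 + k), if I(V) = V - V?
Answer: 9669924674760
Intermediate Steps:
I(V) = 0
k = -393779160 (k = (10147 + 15938)*(-15096 + 0) = 26085*(-15096) = -393779160)
(-19137 - 5419)*(-11550 + k) = (-19137 - 5419)*(-11550 - 393779160) = -24556*(-393790710) = 9669924674760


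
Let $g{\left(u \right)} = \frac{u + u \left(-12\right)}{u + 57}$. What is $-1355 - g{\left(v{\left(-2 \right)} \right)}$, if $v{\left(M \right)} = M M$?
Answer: $- \frac{82611}{61} \approx -1354.3$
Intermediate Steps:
$v{\left(M \right)} = M^{2}$
$g{\left(u \right)} = - \frac{11 u}{57 + u}$ ($g{\left(u \right)} = \frac{u - 12 u}{57 + u} = \frac{\left(-11\right) u}{57 + u} = - \frac{11 u}{57 + u}$)
$-1355 - g{\left(v{\left(-2 \right)} \right)} = -1355 - - \frac{11 \left(-2\right)^{2}}{57 + \left(-2\right)^{2}} = -1355 - \left(-11\right) 4 \frac{1}{57 + 4} = -1355 - \left(-11\right) 4 \cdot \frac{1}{61} = -1355 - - \frac{44}{61} = -1355 + \frac{44}{61} = - \frac{82611}{61}$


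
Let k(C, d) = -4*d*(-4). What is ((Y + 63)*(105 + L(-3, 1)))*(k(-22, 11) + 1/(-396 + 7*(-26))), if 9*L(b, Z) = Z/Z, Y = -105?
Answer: -224545398/289 ≈ -7.7697e+5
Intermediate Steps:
L(b, Z) = ⅑ (L(b, Z) = (Z/Z)/9 = (⅑)*1 = ⅑)
k(C, d) = 16*d
((Y + 63)*(105 + L(-3, 1)))*(k(-22, 11) + 1/(-396 + 7*(-26))) = ((-105 + 63)*(105 + ⅑))*(16*11 + 1/(-396 + 7*(-26))) = (-42*946/9)*(176 + 1/(-396 - 182)) = -13244*(176 + 1/(-578))/3 = -13244*(176 - 1/578)/3 = -13244/3*101727/578 = -224545398/289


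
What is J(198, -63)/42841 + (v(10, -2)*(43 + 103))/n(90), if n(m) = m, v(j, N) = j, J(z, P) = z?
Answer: 6256568/385569 ≈ 16.227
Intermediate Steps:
J(198, -63)/42841 + (v(10, -2)*(43 + 103))/n(90) = 198/42841 + (10*(43 + 103))/90 = 198*(1/42841) + (10*146)*(1/90) = 198/42841 + 1460*(1/90) = 198/42841 + 146/9 = 6256568/385569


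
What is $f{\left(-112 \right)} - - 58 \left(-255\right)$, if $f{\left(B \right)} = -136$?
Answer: $-14926$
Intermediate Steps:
$f{\left(-112 \right)} - - 58 \left(-255\right) = -136 - - 58 \left(-255\right) = -136 - \left(-1\right) \left(-14790\right) = -136 - 14790 = -14926$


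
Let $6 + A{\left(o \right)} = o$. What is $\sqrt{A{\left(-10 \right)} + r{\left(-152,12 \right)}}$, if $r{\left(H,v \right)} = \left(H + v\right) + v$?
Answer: $12 i \approx 12.0 i$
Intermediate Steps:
$r{\left(H,v \right)} = H + 2 v$
$A{\left(o \right)} = -6 + o$
$\sqrt{A{\left(-10 \right)} + r{\left(-152,12 \right)}} = \sqrt{\left(-6 - 10\right) + \left(-152 + 2 \cdot 12\right)} = \sqrt{-16 + \left(-152 + 24\right)} = \sqrt{-16 - 128} = \sqrt{-144} = 12 i$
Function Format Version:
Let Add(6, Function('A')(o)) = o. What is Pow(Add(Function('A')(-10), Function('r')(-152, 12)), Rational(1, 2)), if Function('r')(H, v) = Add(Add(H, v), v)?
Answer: Mul(12, I) ≈ Mul(12.000, I)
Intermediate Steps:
Function('r')(H, v) = Add(H, Mul(2, v))
Function('A')(o) = Add(-6, o)
Pow(Add(Function('A')(-10), Function('r')(-152, 12)), Rational(1, 2)) = Pow(Add(Add(-6, -10), Add(-152, Mul(2, 12))), Rational(1, 2)) = Pow(Add(-16, Add(-152, 24)), Rational(1, 2)) = Pow(Add(-16, -128), Rational(1, 2)) = Pow(-144, Rational(1, 2)) = Mul(12, I)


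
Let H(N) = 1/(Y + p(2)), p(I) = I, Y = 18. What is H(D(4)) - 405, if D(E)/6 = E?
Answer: -8099/20 ≈ -404.95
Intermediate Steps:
D(E) = 6*E
H(N) = 1/20 (H(N) = 1/(18 + 2) = 1/20)
H(D(4)) - 405 = 1/20 - 405 = -8099/20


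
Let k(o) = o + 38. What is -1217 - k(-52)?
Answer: -1203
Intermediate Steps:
k(o) = 38 + o
-1217 - k(-52) = -1217 - (38 - 52) = -1217 - 1*(-14) = -1217 + 14 = -1203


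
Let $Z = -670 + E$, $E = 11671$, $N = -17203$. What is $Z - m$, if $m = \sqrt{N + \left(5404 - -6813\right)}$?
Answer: $11001 - 3 i \sqrt{554} \approx 11001.0 - 70.612 i$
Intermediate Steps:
$Z = 11001$ ($Z = -670 + 11671 = 11001$)
$m = 3 i \sqrt{554}$ ($m = \sqrt{-17203 + \left(5404 - -6813\right)} = \sqrt{-17203 + \left(5404 + 6813\right)} = \sqrt{-17203 + 12217} = \sqrt{-4986} = 3 i \sqrt{554} \approx 70.612 i$)
$Z - m = 11001 - 3 i \sqrt{554}$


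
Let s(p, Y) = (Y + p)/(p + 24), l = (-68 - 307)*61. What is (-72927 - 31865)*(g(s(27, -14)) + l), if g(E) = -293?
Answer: 2427821056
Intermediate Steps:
l = -22875 (l = -375*61 = -22875)
s(p, Y) = (Y + p)/(24 + p)
(-72927 - 31865)*(g(s(27, -14)) + l) = (-72927 - 31865)*(-293 - 22875) = -104792*(-23168) = 2427821056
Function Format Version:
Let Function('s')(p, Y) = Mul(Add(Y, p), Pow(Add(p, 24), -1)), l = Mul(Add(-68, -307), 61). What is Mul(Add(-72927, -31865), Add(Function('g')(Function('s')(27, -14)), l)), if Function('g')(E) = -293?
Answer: 2427821056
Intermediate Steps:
l = -22875 (l = Mul(-375, 61) = -22875)
Function('s')(p, Y) = Mul(Pow(Add(24, p), -1), Add(Y, p)) (Function('s')(p, Y) = Mul(Add(Y, p), Pow(Add(24, p), -1)) = Mul(Pow(Add(24, p), -1), Add(Y, p)))
Mul(Add(-72927, -31865), Add(Function('g')(Function('s')(27, -14)), l)) = Mul(Add(-72927, -31865), Add(-293, -22875)) = Mul(-104792, -23168) = 2427821056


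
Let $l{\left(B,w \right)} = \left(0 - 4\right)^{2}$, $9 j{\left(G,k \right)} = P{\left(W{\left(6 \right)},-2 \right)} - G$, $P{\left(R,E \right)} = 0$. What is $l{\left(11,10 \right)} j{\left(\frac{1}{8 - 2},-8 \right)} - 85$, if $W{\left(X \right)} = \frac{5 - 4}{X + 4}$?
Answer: $- \frac{2303}{27} \approx -85.296$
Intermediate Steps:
$W{\left(X \right)} = \frac{1}{4 + X}$ ($W{\left(X \right)} = 1 \frac{1}{4 + X} = \frac{1}{4 + X}$)
$j{\left(G,k \right)} = - \frac{G}{9}$ ($j{\left(G,k \right)} = \frac{0 - G}{9} = \frac{\left(-1\right) G}{9} = - \frac{G}{9}$)
$l{\left(B,w \right)} = 16$ ($l{\left(B,w \right)} = \left(-4\right)^{2} = 16$)
$l{\left(11,10 \right)} j{\left(\frac{1}{8 - 2},-8 \right)} - 85 = 16 \left(- \frac{1}{9 \left(8 - 2\right)}\right) - 85 = 16 \left(- \frac{1}{9 \cdot 6}\right) - 85 = 16 \left(\left(- \frac{1}{9}\right) \frac{1}{6}\right) - 85 = 16 \left(- \frac{1}{54}\right) - 85 = - \frac{8}{27} - 85 = - \frac{2303}{27}$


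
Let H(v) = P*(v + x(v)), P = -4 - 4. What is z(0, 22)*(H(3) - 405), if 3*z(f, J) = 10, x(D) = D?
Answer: -1510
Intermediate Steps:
P = -8
z(f, J) = 10/3 (z(f, J) = (⅓)*10 = 10/3)
H(v) = -16*v (H(v) = -8*(v + v) = -16*v)
z(0, 22)*(H(3) - 405) = 10*(-16*3 - 405)/3 = 10*(-48 - 405)/3 = (10/3)*(-453) = -1510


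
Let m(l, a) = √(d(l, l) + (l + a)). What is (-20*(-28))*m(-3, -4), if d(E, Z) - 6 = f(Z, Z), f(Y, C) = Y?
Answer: 1120*I ≈ 1120.0*I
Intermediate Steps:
d(E, Z) = 6 + Z
m(l, a) = √(6 + a + 2*l) (m(l, a) = √((6 + l) + (l + a)) = √((6 + l) + (a + l)) = √(6 + a + 2*l))
(-20*(-28))*m(-3, -4) = (-20*(-28))*√(6 - 4 + 2*(-3)) = 560*√(6 - 4 - 6) = 560*√(-4) = 560*(2*I) = 1120*I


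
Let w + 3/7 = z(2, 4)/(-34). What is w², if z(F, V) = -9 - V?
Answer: 121/56644 ≈ 0.0021361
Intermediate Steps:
w = -11/238 (w = -3/7 + (-9 - 1*4)/(-34) = -3/7 + (-9 - 4)*(-1/34) = -3/7 - 13*(-1/34) = -3/7 + 13/34 = -11/238 ≈ -0.046219)
w² = (-11/238)² = 121/56644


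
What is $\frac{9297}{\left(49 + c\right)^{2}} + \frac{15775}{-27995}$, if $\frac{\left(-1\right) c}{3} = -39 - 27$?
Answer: $- \frac{140429492}{341589391} \approx -0.41111$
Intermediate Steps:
$c = 198$ ($c = - 3 \left(-39 - 27\right) = \left(-3\right) \left(-66\right) = 198$)
$\frac{9297}{\left(49 + c\right)^{2}} + \frac{15775}{-27995} = \frac{9297}{\left(49 + 198\right)^{2}} + \frac{15775}{-27995} = \frac{9297}{247^{2}} + 15775 \left(- \frac{1}{27995}\right) = \frac{9297}{61009} - \frac{3155}{5599} = - \frac{140429492}{341589391}$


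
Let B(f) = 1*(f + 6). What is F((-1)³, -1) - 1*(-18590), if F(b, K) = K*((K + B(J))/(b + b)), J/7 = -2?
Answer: 37171/2 ≈ 18586.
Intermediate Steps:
J = -14 (J = 7*(-2) = -14)
B(f) = 6 + f (B(f) = 1*(6 + f) = 6 + f)
F(b, K) = K*(-8 + K)/(2*b) (F(b, K) = K*((K + (6 - 14))/(b + b)) = K*((K - 8)/((2*b))) = K*((-8 + K)*(1/(2*b))) = K*((-8 + K)/(2*b)) = K*(-8 + K)/(2*b))
F((-1)³, -1) - 1*(-18590) = (½)*(-1)*(-8 - 1)/(-1)³ - 1*(-18590) = (½)*(-1)*(-9)/(-1) + 18590 = (½)*(-1)*(-1)*(-9) + 18590 = -9/2 + 18590 = 37171/2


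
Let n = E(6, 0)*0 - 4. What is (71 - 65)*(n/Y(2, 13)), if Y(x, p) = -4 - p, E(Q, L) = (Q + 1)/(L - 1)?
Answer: 24/17 ≈ 1.4118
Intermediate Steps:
E(Q, L) = (1 + Q)/(-1 + L)
n = -4 (n = ((1 + 6)/(-1 + 0))*0 - 4 = (7/(-1))*0 - 4 = -1*7*0 - 4 = -7*0 - 4 = 0 - 4 = -4)
(71 - 65)*(n/Y(2, 13)) = (71 - 65)*(-4/(-4 - 1*13)) = 6*(-4/(-4 - 13)) = 6*(-4/(-17)) = 6*(-4*(-1/17)) = 6*(4/17) = 24/17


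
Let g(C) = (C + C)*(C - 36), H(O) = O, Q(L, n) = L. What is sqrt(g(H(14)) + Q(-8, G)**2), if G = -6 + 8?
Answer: 2*I*sqrt(138) ≈ 23.495*I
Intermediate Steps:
G = 2
g(C) = 2*C*(-36 + C) (g(C) = (2*C)*(-36 + C) = 2*C*(-36 + C))
sqrt(g(H(14)) + Q(-8, G)**2) = sqrt(2*14*(-36 + 14) + (-8)**2) = sqrt(2*14*(-22) + 64) = sqrt(-616 + 64) = sqrt(-552) = 2*I*sqrt(138)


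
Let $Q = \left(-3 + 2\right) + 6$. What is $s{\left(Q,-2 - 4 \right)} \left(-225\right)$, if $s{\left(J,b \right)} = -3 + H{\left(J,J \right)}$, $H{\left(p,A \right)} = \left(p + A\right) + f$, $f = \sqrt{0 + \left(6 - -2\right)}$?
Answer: $-1575 - 450 \sqrt{2} \approx -2211.4$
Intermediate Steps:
$f = 2 \sqrt{2}$ ($f = \sqrt{0 + \left(6 + 2\right)} = \sqrt{0 + 8} = \sqrt{8} = 2 \sqrt{2} \approx 2.8284$)
$H{\left(p,A \right)} = A + p + 2 \sqrt{2}$ ($H{\left(p,A \right)} = \left(p + A\right) + 2 \sqrt{2} = \left(A + p\right) + 2 \sqrt{2} = A + p + 2 \sqrt{2}$)
$Q = 5$ ($Q = -1 + 6 = 5$)
$s{\left(J,b \right)} = -3 + 2 J + 2 \sqrt{2}$ ($s{\left(J,b \right)} = -3 + \left(J + J + 2 \sqrt{2}\right) = -3 + \left(2 J + 2 \sqrt{2}\right) = -3 + 2 J + 2 \sqrt{2}$)
$s{\left(Q,-2 - 4 \right)} \left(-225\right) = \left(-3 + 2 \cdot 5 + 2 \sqrt{2}\right) \left(-225\right) = \left(-3 + 10 + 2 \sqrt{2}\right) \left(-225\right) = \left(7 + 2 \sqrt{2}\right) \left(-225\right) = -1575 - 450 \sqrt{2}$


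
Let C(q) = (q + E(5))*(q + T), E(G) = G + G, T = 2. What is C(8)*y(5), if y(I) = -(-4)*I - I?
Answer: 2700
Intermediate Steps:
E(G) = 2*G
y(I) = 3*I (y(I) = 4*I - I = 3*I)
C(q) = (2 + q)*(10 + q) (C(q) = (q + 2*5)*(q + 2) = (q + 10)*(2 + q) = (10 + q)*(2 + q) = (2 + q)*(10 + q))
C(8)*y(5) = (20 + 8² + 12*8)*(3*5) = (20 + 64 + 96)*15 = 180*15 = 2700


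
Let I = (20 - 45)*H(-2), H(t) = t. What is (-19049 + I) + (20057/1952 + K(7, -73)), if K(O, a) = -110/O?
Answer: -259676657/13664 ≈ -19004.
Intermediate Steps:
I = 50 (I = (20 - 45)*(-2) = -25*(-2) = 50)
(-19049 + I) + (20057/1952 + K(7, -73)) = (-19049 + 50) + (20057/1952 - 110/7) = -18999 + (20057*(1/1952) - 110*⅐) = -18999 + (20057/1952 - 110/7) = -18999 - 74321/13664 = -259676657/13664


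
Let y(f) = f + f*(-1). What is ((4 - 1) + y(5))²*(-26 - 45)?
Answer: -639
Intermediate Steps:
y(f) = 0 (y(f) = f - f = 0)
((4 - 1) + y(5))²*(-26 - 45) = ((4 - 1) + 0)²*(-26 - 45) = (3 + 0)²*(-71) = 3²*(-71) = 9*(-71) = -639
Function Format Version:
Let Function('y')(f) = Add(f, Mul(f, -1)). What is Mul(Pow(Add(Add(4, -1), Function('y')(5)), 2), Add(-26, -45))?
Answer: -639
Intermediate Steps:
Function('y')(f) = 0 (Function('y')(f) = Add(f, Mul(-1, f)) = 0)
Mul(Pow(Add(Add(4, -1), Function('y')(5)), 2), Add(-26, -45)) = Mul(Pow(Add(Add(4, -1), 0), 2), Add(-26, -45)) = Mul(Pow(Add(3, 0), 2), -71) = Mul(Pow(3, 2), -71) = Mul(9, -71) = -639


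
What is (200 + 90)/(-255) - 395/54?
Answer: -7759/918 ≈ -8.4521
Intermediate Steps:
(200 + 90)/(-255) - 395/54 = 290*(-1/255) - 395*1/54 = -58/51 - 395/54 = -7759/918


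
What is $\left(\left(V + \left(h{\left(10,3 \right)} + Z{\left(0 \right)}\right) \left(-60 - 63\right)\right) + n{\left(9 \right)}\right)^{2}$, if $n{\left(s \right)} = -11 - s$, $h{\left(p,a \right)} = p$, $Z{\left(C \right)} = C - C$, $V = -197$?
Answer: $2093809$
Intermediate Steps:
$Z{\left(C \right)} = 0$
$\left(\left(V + \left(h{\left(10,3 \right)} + Z{\left(0 \right)}\right) \left(-60 - 63\right)\right) + n{\left(9 \right)}\right)^{2} = \left(\left(-197 + \left(10 + 0\right) \left(-60 - 63\right)\right) - 20\right)^{2} = \left(\left(-197 + 10 \left(-123\right)\right) - 20\right)^{2} = \left(\left(-197 - 1230\right) - 20\right)^{2} = \left(-1427 - 20\right)^{2} = \left(-1447\right)^{2} = 2093809$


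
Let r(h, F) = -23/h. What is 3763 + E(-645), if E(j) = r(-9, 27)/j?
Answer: 21844192/5805 ≈ 3763.0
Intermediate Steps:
E(j) = 23/(9*j) (E(j) = (-23/(-9))/j = (-23*(-1/9))/j = 23/(9*j))
3763 + E(-645) = 3763 + (23/9)/(-645) = 3763 + (23/9)*(-1/645) = 3763 - 23/5805 = 21844192/5805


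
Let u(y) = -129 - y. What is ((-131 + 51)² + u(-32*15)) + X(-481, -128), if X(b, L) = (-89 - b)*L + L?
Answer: -43553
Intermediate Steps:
X(b, L) = L + L*(-89 - b) (X(b, L) = L*(-89 - b) + L = L + L*(-89 - b))
((-131 + 51)² + u(-32*15)) + X(-481, -128) = ((-131 + 51)² + (-129 - (-32)*15)) - 1*(-128)*(88 - 481) = ((-80)² + (-129 - 1*(-480))) - 1*(-128)*(-393) = (6400 + (-129 + 480)) - 50304 = (6400 + 351) - 50304 = 6751 - 50304 = -43553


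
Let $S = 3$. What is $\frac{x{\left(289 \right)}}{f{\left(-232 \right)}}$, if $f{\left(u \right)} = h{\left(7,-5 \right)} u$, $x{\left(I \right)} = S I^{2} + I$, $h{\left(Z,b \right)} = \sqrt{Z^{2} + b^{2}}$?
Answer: $- \frac{62713 \sqrt{74}}{4292} \approx -125.69$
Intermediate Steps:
$x{\left(I \right)} = I + 3 I^{2}$ ($x{\left(I \right)} = 3 I^{2} + I = I + 3 I^{2}$)
$f{\left(u \right)} = u \sqrt{74}$ ($f{\left(u \right)} = \sqrt{7^{2} + \left(-5\right)^{2}} u = \sqrt{49 + 25} u = \sqrt{74} u = u \sqrt{74}$)
$\frac{x{\left(289 \right)}}{f{\left(-232 \right)}} = \frac{289 \left(1 + 3 \cdot 289\right)}{\left(-232\right) \sqrt{74}} = 289 \left(1 + 867\right) \left(- \frac{\sqrt{74}}{17168}\right) = 289 \cdot 868 \left(- \frac{\sqrt{74}}{17168}\right) = 250852 \left(- \frac{\sqrt{74}}{17168}\right) = - \frac{62713 \sqrt{74}}{4292}$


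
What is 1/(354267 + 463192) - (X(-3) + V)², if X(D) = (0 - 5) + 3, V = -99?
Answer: -8338899258/817459 ≈ -10201.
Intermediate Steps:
X(D) = -2 (X(D) = -5 + 3 = -2)
1/(354267 + 463192) - (X(-3) + V)² = 1/(354267 + 463192) - (-2 - 99)² = 1/817459 - 1*(-101)² = 1/817459 - 1*10201 = 1/817459 - 10201 = -8338899258/817459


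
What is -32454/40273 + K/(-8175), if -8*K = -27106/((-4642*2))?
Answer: -9852060187231/12226351196400 ≈ -0.80581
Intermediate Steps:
K = -13553/37136 (K = -(-13553)/(4*((-4642*2))) = -(-13553)/(4*(-9284)) = -(-13553)*(-1)/(4*9284) = -1/8*13553/4642 = -13553/37136 ≈ -0.36496)
-32454/40273 + K/(-8175) = -32454/40273 - 13553/37136/(-8175) = -32454*1/40273 - 13553/37136*(-1/8175) = -32454/40273 + 13553/303586800 = -9852060187231/12226351196400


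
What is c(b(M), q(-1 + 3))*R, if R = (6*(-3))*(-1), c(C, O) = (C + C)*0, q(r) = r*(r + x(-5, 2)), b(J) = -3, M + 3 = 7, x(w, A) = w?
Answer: 0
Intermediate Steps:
M = 4 (M = -3 + 7 = 4)
q(r) = r*(-5 + r) (q(r) = r*(r - 5) = r*(-5 + r))
c(C, O) = 0 (c(C, O) = (2*C)*0 = 0)
R = 18 (R = -18*(-1) = 18)
c(b(M), q(-1 + 3))*R = 0*18 = 0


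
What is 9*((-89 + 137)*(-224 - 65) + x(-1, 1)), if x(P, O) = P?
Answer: -124857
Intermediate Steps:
9*((-89 + 137)*(-224 - 65) + x(-1, 1)) = 9*((-89 + 137)*(-224 - 65) - 1) = 9*(48*(-289) - 1) = 9*(-13872 - 1) = 9*(-13873) = -124857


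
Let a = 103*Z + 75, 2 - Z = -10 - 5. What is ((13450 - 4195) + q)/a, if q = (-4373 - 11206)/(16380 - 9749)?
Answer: 2788833/550373 ≈ 5.0672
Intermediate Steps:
Z = 17 (Z = 2 - (-10 - 5) = 2 - 1*(-15) = 2 + 15 = 17)
q = -15579/6631 ≈ -2.3494
a = 1826 (a = 103*17 + 75 = 1751 + 75 = 1826)
((13450 - 4195) + q)/a = ((13450 - 4195) - 15579/6631)/1826 = (9255 - 15579/6631)*(1/1826) = (61354326/6631)*(1/1826) = 2788833/550373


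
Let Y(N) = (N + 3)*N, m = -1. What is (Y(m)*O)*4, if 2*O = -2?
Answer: 8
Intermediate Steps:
O = -1 (O = (1/2)*(-2) = -1)
Y(N) = N*(3 + N) (Y(N) = (3 + N)*N = N*(3 + N))
(Y(m)*O)*4 = (-(3 - 1)*(-1))*4 = (-1*2*(-1))*4 = -2*(-1)*4 = 2*4 = 8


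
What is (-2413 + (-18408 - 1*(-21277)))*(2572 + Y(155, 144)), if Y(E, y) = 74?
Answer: 1206576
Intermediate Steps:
(-2413 + (-18408 - 1*(-21277)))*(2572 + Y(155, 144)) = (-2413 + (-18408 - 1*(-21277)))*(2572 + 74) = (-2413 + (-18408 + 21277))*2646 = (-2413 + 2869)*2646 = 456*2646 = 1206576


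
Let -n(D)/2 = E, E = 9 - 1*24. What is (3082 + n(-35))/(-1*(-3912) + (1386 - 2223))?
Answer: 3112/3075 ≈ 1.0120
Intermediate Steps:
E = -15 (E = 9 - 24 = -15)
n(D) = 30 (n(D) = -2*(-15) = 30)
(3082 + n(-35))/(-1*(-3912) + (1386 - 2223)) = (3082 + 30)/(-1*(-3912) + (1386 - 2223)) = 3112/(3912 - 837) = 3112/3075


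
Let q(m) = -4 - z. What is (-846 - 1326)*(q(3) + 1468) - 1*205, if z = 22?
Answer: -3132229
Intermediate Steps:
q(m) = -26 (q(m) = -4 - 1*22 = -4 - 22 = -26)
(-846 - 1326)*(q(3) + 1468) - 1*205 = (-846 - 1326)*(-26 + 1468) - 1*205 = -2172*1442 - 205 = -3132024 - 205 = -3132229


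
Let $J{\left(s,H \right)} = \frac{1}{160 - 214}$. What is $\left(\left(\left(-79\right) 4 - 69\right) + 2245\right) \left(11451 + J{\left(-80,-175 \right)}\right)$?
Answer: $\frac{191689430}{9} \approx 2.1299 \cdot 10^{7}$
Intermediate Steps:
$J{\left(s,H \right)} = - \frac{1}{54}$ ($J{\left(s,H \right)} = \frac{1}{-54} = - \frac{1}{54}$)
$\left(\left(\left(-79\right) 4 - 69\right) + 2245\right) \left(11451 + J{\left(-80,-175 \right)}\right) = \left(\left(\left(-79\right) 4 - 69\right) + 2245\right) \left(11451 - \frac{1}{54}\right) = \left(\left(-316 - 69\right) + 2245\right) \frac{618353}{54} = \left(-385 + 2245\right) \frac{618353}{54} = 1860 \cdot \frac{618353}{54} = \frac{191689430}{9}$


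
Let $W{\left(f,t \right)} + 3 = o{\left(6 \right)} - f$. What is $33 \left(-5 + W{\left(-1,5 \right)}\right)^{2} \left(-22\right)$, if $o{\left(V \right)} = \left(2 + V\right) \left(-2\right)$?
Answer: $-384054$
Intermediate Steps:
$o{\left(V \right)} = -4 - 2 V$
$W{\left(f,t \right)} = -19 - f$ ($W{\left(f,t \right)} = -3 - \left(16 + f\right) = -19 - f$)
$33 \left(-5 + W{\left(-1,5 \right)}\right)^{2} \left(-22\right) = 33 \left(-5 - 18\right)^{2} \left(-22\right) = 33 \left(-23\right)^{2} \left(-22\right) = 33 \cdot 529 \left(-22\right) = 17457 \left(-22\right) = -384054$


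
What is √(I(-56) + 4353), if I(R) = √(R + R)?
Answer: √(4353 + 4*I*√7) ≈ 65.977 + 0.0802*I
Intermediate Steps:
I(R) = √2*√R (I(R) = √(2*R) = √2*√R)
√(I(-56) + 4353) = √(√2*√(-56) + 4353) = √(√2*(2*I*√14) + 4353) = √(4*I*√7 + 4353) = √(4353 + 4*I*√7)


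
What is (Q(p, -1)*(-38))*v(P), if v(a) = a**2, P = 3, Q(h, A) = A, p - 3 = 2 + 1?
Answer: 342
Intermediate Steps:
p = 6 (p = 3 + (2 + 1) = 3 + 3 = 6)
(Q(p, -1)*(-38))*v(P) = -1*(-38)*3**2 = 38*9 = 342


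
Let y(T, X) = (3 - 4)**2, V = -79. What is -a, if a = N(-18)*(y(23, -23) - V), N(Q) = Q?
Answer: 1440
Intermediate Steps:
y(T, X) = 1 (y(T, X) = (-1)**2 = 1)
a = -1440 (a = -18*(1 - 1*(-79)) = -18*(1 + 79) = -18*80 = -1440)
-a = -1*(-1440) = 1440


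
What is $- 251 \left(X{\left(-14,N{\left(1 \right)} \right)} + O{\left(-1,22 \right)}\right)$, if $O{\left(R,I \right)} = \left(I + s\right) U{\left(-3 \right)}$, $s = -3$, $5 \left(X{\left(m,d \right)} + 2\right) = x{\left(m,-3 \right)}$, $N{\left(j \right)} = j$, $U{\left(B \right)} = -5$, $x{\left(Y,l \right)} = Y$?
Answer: $\frac{125249}{5} \approx 25050.0$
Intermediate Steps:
$X{\left(m,d \right)} = -2 + \frac{m}{5}$
$O{\left(R,I \right)} = 15 - 5 I$ ($O{\left(R,I \right)} = \left(I - 3\right) \left(-5\right) = \left(-3 + I\right) \left(-5\right) = 15 - 5 I$)
$- 251 \left(X{\left(-14,N{\left(1 \right)} \right)} + O{\left(-1,22 \right)}\right) = - 251 \left(\left(-2 + \frac{1}{5} \left(-14\right)\right) + \left(15 - 110\right)\right) = - 251 \left(\left(-2 - \frac{14}{5}\right) + \left(15 - 110\right)\right) = - 251 \left(- \frac{24}{5} - 95\right) = \left(-251\right) \left(- \frac{499}{5}\right) = \frac{125249}{5}$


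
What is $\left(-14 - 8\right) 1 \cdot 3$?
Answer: $-66$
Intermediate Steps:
$\left(-14 - 8\right) 1 \cdot 3 = \left(-22\right) 3 = -66$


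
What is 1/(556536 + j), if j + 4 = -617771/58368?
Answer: 58368/32483042005 ≈ 1.7969e-6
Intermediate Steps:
j = -851243/58368 (j = -4 - 617771/58368 = -851243/58368 ≈ -14.584)
1/(556536 + j) = 1/(556536 - 851243/58368) = 1/(32483042005/58368) = 58368/32483042005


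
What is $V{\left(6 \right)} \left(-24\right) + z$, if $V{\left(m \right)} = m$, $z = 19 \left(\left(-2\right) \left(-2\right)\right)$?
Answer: $-68$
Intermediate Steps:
$z = 76$ ($z = 19 \cdot 4 = 76$)
$V{\left(6 \right)} \left(-24\right) + z = 6 \left(-24\right) + 76 = -144 + 76 = -68$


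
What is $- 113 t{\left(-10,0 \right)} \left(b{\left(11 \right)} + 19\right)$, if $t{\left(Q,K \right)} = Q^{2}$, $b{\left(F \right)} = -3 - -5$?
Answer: $-237300$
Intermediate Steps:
$b{\left(F \right)} = 2$ ($b{\left(F \right)} = -3 + 5 = 2$)
$- 113 t{\left(-10,0 \right)} \left(b{\left(11 \right)} + 19\right) = - 113 \left(-10\right)^{2} \left(2 + 19\right) = \left(-113\right) 100 \cdot 21 = \left(-11300\right) 21 = -237300$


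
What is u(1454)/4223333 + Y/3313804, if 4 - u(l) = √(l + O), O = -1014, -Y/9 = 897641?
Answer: -34119318461861/13995297788732 - 2*√110/4223333 ≈ -2.4379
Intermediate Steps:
Y = -8078769 (Y = -9*897641 = -8078769)
u(l) = 4 - √(-1014 + l) (u(l) = 4 - √(l - 1014) = 4 - √(-1014 + l))
u(1454)/4223333 + Y/3313804 = (4 - √(-1014 + 1454))/4223333 - 8078769/3313804 = (4 - √440)*(1/4223333) - 8078769*1/3313804 = (4 - 2*√110)*(1/4223333) - 8078769/3313804 = (4/4223333 - 2*√110/4223333) - 8078769/3313804 = -34119318461861/13995297788732 - 2*√110/4223333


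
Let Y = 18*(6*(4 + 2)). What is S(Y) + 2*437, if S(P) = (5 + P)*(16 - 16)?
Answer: 874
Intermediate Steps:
Y = 648 (Y = 18*(6*6) = 18*36 = 648)
S(P) = 0 (S(P) = (5 + P)*0 = 0)
S(Y) + 2*437 = 0 + 2*437 = 0 + 874 = 874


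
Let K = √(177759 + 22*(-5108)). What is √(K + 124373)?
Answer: √(124373 + √65383) ≈ 353.03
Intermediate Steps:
K = √65383 (K = √(177759 - 112376) = √65383 ≈ 255.70)
√(K + 124373) = √(√65383 + 124373) = √(124373 + √65383)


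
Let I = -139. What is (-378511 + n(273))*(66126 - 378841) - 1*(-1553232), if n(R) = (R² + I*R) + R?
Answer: 106842509272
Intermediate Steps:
n(R) = R² - 138*R (n(R) = (R² - 139*R) + R = R² - 138*R)
(-378511 + n(273))*(66126 - 378841) - 1*(-1553232) = (-378511 + 273*(-138 + 273))*(66126 - 378841) - 1*(-1553232) = (-378511 + 273*135)*(-312715) + 1553232 = (-378511 + 36855)*(-312715) + 1553232 = -341656*(-312715) + 1553232 = 106840956040 + 1553232 = 106842509272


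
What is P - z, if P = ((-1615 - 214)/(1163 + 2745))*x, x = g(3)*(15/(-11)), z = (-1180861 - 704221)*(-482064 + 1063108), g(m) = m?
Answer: 47085426394199009/42988 ≈ 1.0953e+12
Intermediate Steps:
z = -1095315585608 (z = -1885082*581044 = -1095315585608)
x = -45/11 (x = 3*(15/(-11)) = 3*(15*(-1/11)) = 3*(-15/11) = -45/11 ≈ -4.0909)
P = 82305/42988 (P = ((-1615 - 214)/(1163 + 2745))*(-45/11) = -1829/3908*(-45/11) = 82305/42988 ≈ 1.9146)
P - z = 82305/42988 - 1*(-1095315585608) = 82305/42988 + 1095315585608 = 47085426394199009/42988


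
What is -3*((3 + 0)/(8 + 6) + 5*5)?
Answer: -1059/14 ≈ -75.643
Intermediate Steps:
-3*((3 + 0)/(8 + 6) + 5*5) = -3*(3/14 + 25) = -3*353/14 = -1059/14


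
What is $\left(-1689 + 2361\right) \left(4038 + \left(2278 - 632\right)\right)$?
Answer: $3819648$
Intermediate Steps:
$\left(-1689 + 2361\right) \left(4038 + \left(2278 - 632\right)\right) = 672 \left(4038 + 1646\right) = 672 \cdot 5684 = 3819648$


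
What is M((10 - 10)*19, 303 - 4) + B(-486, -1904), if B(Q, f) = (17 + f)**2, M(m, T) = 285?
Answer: 3561054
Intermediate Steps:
M((10 - 10)*19, 303 - 4) + B(-486, -1904) = 285 + (17 - 1904)**2 = 285 + (-1887)**2 = 285 + 3560769 = 3561054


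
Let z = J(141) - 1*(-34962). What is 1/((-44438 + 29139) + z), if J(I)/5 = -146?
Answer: 1/18933 ≈ 5.2818e-5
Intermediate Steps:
J(I) = -730 (J(I) = 5*(-146) = -730)
z = 34232 (z = -730 - 1*(-34962) = -730 + 34962 = 34232)
1/((-44438 + 29139) + z) = 1/((-44438 + 29139) + 34232) = 1/(-15299 + 34232) = 1/18933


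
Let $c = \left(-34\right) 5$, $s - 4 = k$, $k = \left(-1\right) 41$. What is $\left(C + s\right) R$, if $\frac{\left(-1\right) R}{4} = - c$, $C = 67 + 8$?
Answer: $-25840$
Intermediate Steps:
$k = -41$
$s = -37$ ($s = 4 - 41 = -37$)
$C = 75$
$c = -170$
$R = -680$ ($R = - 4 \left(\left(-1\right) \left(-170\right)\right) = \left(-4\right) 170 = -680$)
$\left(C + s\right) R = \left(75 - 37\right) \left(-680\right) = 38 \left(-680\right) = -25840$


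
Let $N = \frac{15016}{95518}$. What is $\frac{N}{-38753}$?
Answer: $- \frac{7508}{1850804527} \approx -4.0566 \cdot 10^{-6}$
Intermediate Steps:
$N = \frac{7508}{47759}$ ($N = 15016 \cdot \frac{1}{95518} = \frac{7508}{47759} \approx 0.15721$)
$\frac{N}{-38753} = \frac{7508}{47759 \left(-38753\right)} = \frac{7508}{47759} \left(- \frac{1}{38753}\right) = - \frac{7508}{1850804527}$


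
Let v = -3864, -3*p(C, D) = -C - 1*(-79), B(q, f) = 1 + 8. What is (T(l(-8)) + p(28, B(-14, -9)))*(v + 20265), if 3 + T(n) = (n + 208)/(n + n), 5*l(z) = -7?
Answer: -3076359/2 ≈ -1.5382e+6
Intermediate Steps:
B(q, f) = 9
p(C, D) = -79/3 + C/3 (p(C, D) = -(-C - 1*(-79))/3 = -(-C + 79)/3 = -(79 - C)/3 = -79/3 + C/3)
l(z) = -7/5 (l(z) = (⅕)*(-7) = -7/5)
T(n) = -3 + (208 + n)/(2*n) (T(n) = -3 + (n + 208)/(n + n) = -3 + (208 + n)/((2*n)) = -3 + (208 + n)*(1/(2*n)) = -3 + (208 + n)/(2*n))
(T(l(-8)) + p(28, B(-14, -9)))*(v + 20265) = ((-5/2 + 104/(-7/5)) + (-79/3 + (⅓)*28))*(-3864 + 20265) = ((-5/2 + 104*(-5/7)) + (-79/3 + 28/3))*16401 = ((-5/2 - 520/7) - 17)*16401 = (-1075/14 - 17)*16401 = -1313/14*16401 = -3076359/2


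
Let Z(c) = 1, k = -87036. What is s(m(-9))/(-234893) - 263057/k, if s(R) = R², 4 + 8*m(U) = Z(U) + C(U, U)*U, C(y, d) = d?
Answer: 247127896165/81776588592 ≈ 3.0220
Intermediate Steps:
m(U) = -3/8 + U²/8 (m(U) = -½ + (1 + U*U)/8 = -½ + (1 + U²)/8 = -½ + (⅛ + U²/8) = -3/8 + U²/8)
s(m(-9))/(-234893) - 263057/k = (-3/8 + (⅛)*(-9)²)²/(-234893) - 263057/(-87036) = (-3/8 + (⅛)*81)²*(-1/234893) - 263057*(-1/87036) = (-3/8 + 81/8)²*(-1/234893) + 263057/87036 = (39/4)²*(-1/234893) + 263057/87036 = (1521/16)*(-1/234893) + 263057/87036 = -1521/3758288 + 263057/87036 = 247127896165/81776588592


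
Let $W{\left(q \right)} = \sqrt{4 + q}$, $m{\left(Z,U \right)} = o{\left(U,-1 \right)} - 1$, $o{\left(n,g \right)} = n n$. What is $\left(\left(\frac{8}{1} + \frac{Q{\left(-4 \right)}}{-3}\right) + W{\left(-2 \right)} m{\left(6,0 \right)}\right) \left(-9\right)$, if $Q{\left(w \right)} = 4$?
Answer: $-60 + 9 \sqrt{2} \approx -47.272$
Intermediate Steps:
$o{\left(n,g \right)} = n^{2}$
$m{\left(Z,U \right)} = -1 + U^{2}$ ($m{\left(Z,U \right)} = U^{2} - 1 = -1 + U^{2}$)
$\left(\left(\frac{8}{1} + \frac{Q{\left(-4 \right)}}{-3}\right) + W{\left(-2 \right)} m{\left(6,0 \right)}\right) \left(-9\right) = \left(\left(\frac{8}{1} + \frac{4}{-3}\right) + \sqrt{4 - 2} \left(-1 + 0^{2}\right)\right) \left(-9\right) = \left(\left(8 \cdot 1 + 4 \left(- \frac{1}{3}\right)\right) + \sqrt{2} \left(-1 + 0\right)\right) \left(-9\right) = \left(\left(8 - \frac{4}{3}\right) + \sqrt{2} \left(-1\right)\right) \left(-9\right) = \left(\frac{20}{3} - \sqrt{2}\right) \left(-9\right) = -60 + 9 \sqrt{2}$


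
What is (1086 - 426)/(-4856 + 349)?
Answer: -660/4507 ≈ -0.14644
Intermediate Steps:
(1086 - 426)/(-4856 + 349) = 660/(-4507) = 660*(-1/4507) = -660/4507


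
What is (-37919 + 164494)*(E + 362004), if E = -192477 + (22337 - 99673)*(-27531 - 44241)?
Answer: 702583512922425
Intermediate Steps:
E = 5550366915 (E = -192477 - 77336*(-71772) = -192477 + 5550559392 = 5550366915)
(-37919 + 164494)*(E + 362004) = (-37919 + 164494)*(5550366915 + 362004) = 126575*5550728919 = 702583512922425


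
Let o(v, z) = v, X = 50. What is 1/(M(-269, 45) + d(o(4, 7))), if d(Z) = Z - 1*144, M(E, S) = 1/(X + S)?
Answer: -95/13299 ≈ -0.0071434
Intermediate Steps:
M(E, S) = 1/(50 + S)
d(Z) = -144 + Z (d(Z) = Z - 144 = -144 + Z)
1/(M(-269, 45) + d(o(4, 7))) = 1/(1/(50 + 45) + (-144 + 4)) = 1/(1/95 - 140) = 1/(-13299/95) = -95/13299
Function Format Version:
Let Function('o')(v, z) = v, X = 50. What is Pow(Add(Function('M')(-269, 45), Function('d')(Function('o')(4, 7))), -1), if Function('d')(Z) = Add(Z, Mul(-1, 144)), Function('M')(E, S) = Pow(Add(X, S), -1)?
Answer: Rational(-95, 13299) ≈ -0.0071434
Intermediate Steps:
Function('M')(E, S) = Pow(Add(50, S), -1)
Function('d')(Z) = Add(-144, Z) (Function('d')(Z) = Add(Z, -144) = Add(-144, Z))
Pow(Add(Function('M')(-269, 45), Function('d')(Function('o')(4, 7))), -1) = Pow(Add(Pow(Add(50, 45), -1), Add(-144, 4)), -1) = Pow(Add(Pow(95, -1), -140), -1) = Pow(Add(Rational(1, 95), -140), -1) = Pow(Rational(-13299, 95), -1) = Rational(-95, 13299)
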